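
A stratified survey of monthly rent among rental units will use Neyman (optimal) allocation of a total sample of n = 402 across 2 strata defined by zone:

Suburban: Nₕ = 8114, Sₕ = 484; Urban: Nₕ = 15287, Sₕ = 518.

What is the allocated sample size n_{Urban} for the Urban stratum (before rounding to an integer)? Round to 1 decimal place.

Neyman allocation: nₕ = n·NₕSₕ / Σⱼ NⱼSⱼ.
Σ NⱼSⱼ = 8114·484 + 15287·518 = 1.1845842 × 10^7.
n_{Urban} = 402·15287·518 / (1.1845842 × 10^7) = 268.7.

268.7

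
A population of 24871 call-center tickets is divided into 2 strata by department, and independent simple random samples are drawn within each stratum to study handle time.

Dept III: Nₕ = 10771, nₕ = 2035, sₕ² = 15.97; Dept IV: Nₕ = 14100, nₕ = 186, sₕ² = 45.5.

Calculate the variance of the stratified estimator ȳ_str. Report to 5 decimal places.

0.07878

Var(ȳ_str) = Σₕ Wₕ²(1 − fₕ)sₕ²/nₕ with Wₕ = Nₕ/N, N = 24871.
Dept III: Wₕ = 0.43307467; term = 0.43307467²·(1 − 0.18893325)·15.97/2035 = 0.0011937755.
Dept IV: Wₕ = 0.56692533; term = 0.56692533²·(1 − 0.01319149)·45.5/186 = 0.077585948.
Sum = 0.078779724.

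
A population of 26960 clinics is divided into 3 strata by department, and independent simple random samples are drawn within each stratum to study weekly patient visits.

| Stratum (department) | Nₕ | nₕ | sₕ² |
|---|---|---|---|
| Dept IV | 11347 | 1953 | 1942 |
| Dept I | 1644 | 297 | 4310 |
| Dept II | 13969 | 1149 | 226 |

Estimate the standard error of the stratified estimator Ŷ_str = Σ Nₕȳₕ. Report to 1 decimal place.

Var(Ŷ_str) = Σₕ Nₕ²(1 − fₕ)sₕ²/nₕ.
Dept IV: 11347²·(1 − 1953/11347)·1942/1953 = 1.0599334 × 10^8.
Dept I: 1644²·(1 − 297/1644)·4310/297 = 3.2135882 × 10^7.
Dept II: 13969²·(1 − 1149/13969)·226/1149 = 3.522425 × 10^7.
Sum = 1.7335347 × 10^8.
SE = √(1.7335347 × 10^8) = 13166.4.

13166.4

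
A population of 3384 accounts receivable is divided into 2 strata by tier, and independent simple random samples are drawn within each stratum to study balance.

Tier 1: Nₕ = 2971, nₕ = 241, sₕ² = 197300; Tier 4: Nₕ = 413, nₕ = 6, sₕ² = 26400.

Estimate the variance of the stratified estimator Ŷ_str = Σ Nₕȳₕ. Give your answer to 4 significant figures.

Var(Ŷ_str) = Σₕ Nₕ²(1 − fₕ)sₕ²/nₕ.
Tier 1: 2971²·(1 − 241/2971)·197300/241 = 6.640111 × 10^9.
Tier 4: 413²·(1 − 6/413)·26400/6 = 7.396004 × 10^8.
Sum = 7.3797114 × 10^9.

7.380 × 10^9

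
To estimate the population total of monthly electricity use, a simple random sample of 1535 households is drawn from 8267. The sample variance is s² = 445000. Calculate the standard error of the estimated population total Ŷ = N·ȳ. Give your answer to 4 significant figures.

127000

Var(Ŷ) = N²·Var(ȳ) = N²·(1 − n/N)·s²/n.
f = 1535/8267 = 0.18567800; Var(ȳ) = 0.81432200·445000/1535 = 236.07381.
Var(Ŷ) = 8267² · 236.07381 = 1.6134061 × 10^10.
SE(Ŷ) = √(1.6134061 × 10^10) = 127000.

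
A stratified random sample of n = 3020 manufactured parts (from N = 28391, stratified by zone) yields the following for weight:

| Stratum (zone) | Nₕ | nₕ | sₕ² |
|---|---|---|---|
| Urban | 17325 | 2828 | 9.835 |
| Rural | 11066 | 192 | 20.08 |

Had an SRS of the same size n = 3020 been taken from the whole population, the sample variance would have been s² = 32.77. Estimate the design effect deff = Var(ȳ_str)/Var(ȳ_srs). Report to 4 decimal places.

1.7219

Var(ȳ_str) = Σ Wₕ²(1−fₕ)sₕ²/nₕ with Wₕ = Nₕ/28391:
  Urban: (17325/28391)²·(1−2828/17325)·9.835/2828 = 0.0010836398
  Rural: (11066/28391)²·(1−192/11066)·20.08/192 = 0.015612811
  → Var(ȳ_str) = 0.016696451.
Var(ȳ_srs) = (1 − 3020/28391)·32.77/3020 = 0.0096967544.
deff = 0.016696451 / 0.0096967544 = 1.7219.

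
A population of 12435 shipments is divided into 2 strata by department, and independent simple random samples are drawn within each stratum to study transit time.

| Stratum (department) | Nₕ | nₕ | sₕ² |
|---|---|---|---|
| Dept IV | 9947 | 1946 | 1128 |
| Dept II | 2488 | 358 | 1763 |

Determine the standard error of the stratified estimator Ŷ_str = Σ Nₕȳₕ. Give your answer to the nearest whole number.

Var(Ŷ_str) = Σₕ Nₕ²(1 − fₕ)sₕ²/nₕ.
Dept IV: 9947²·(1 − 1946/9947)·1128/1946 = 4.6132039 × 10^7.
Dept II: 2488²·(1 − 358/2488)·1763/358 = 2.6097522 × 10^7.
Sum = 7.2229561 × 10^7.
SE = √(7.2229561 × 10^7) = 8499.

8499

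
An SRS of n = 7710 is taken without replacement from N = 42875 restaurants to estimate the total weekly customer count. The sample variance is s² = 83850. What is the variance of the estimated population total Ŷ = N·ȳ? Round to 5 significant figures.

1.6397 × 10^10

Var(Ŷ) = N²·Var(ȳ) = N²·(1 − n/N)·s²/n.
f = 7710/42875 = 0.17982507; Var(ȳ) = 0.82017493·83850/7710 = 8.9198013.
Var(Ŷ) = 42875² · 8.9198013 = 1.6396964 × 10^10.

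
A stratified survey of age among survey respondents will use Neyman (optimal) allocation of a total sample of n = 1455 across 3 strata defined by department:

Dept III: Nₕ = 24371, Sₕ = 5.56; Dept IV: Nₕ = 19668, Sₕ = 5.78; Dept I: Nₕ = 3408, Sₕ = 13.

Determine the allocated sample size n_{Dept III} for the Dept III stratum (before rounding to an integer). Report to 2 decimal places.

671.77

Neyman allocation: nₕ = n·NₕSₕ / Σⱼ NⱼSⱼ.
Σ NⱼSⱼ = 24371·5.56 + 19668·5.78 + 3408·13 = 293487.8.
n_{Dept III} = 1455·24371·5.56 / 293487.8 = 671.77.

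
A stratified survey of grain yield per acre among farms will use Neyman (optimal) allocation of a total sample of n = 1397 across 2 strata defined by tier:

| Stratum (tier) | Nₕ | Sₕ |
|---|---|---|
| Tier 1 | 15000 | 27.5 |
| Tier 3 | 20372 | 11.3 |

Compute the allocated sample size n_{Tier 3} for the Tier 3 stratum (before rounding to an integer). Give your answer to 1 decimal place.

Neyman allocation: nₕ = n·NₕSₕ / Σⱼ NⱼSⱼ.
Σ NⱼSⱼ = 15000·27.5 + 20372·11.3 = 642703.6.
n_{Tier 3} = 1397·20372·11.3 / 642703.6 = 500.4.

500.4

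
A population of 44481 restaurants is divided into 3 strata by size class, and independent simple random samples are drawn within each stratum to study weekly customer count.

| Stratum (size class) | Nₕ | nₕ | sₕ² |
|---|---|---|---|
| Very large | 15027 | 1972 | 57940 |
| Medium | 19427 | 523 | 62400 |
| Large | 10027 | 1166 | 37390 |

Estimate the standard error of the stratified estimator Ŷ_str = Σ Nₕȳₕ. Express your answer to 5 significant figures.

228980

Var(Ŷ_str) = Σₕ Nₕ²(1 − fₕ)sₕ²/nₕ.
Very large: 15027²·(1 − 1972/15027)·57940/1972 = 5.7639571 × 10^9.
Medium: 19427²·(1 − 523/19427)·62400/523 = 4.3816971 × 10^10.
Large: 10027²·(1 − 1166/10027)·37390/1166 = 2.8491195 × 10^9.
Sum = 5.2430048 × 10^10.
SE = √(5.2430048 × 10^10) = 228980.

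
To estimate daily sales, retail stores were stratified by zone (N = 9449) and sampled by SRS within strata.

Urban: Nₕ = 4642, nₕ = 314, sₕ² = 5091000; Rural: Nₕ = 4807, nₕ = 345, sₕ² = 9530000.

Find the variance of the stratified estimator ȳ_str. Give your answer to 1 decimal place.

10284.3

Var(ȳ_str) = Σₕ Wₕ²(1 − fₕ)sₕ²/nₕ with Wₕ = Nₕ/N, N = 9449.
Urban: Wₕ = 0.49126892; term = 0.49126892²·(1 − 0.06764326)·5091000/314 = 3648.3302.
Rural: Wₕ = 0.50873108; term = 0.50873108²·(1 − 0.07177033)·9530000/345 = 6635.9911.
Sum = 10284.321.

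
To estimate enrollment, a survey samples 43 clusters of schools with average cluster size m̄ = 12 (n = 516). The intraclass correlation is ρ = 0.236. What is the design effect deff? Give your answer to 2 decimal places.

deff = 1 + (12 − 1)·0.236 = 1 + 2.596 = 3.596.

3.60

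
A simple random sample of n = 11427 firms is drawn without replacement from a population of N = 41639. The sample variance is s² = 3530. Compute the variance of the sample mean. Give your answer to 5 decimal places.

0.22414

Under SRS without replacement, Var(ȳ) = (1 − f)·s²/n with f = n/N = 11427/41639 = 0.27443022.
Var(ȳ) = (1 − 0.27443022)·3530/11427 = 0.72556978·0.30891748 = 0.22414118.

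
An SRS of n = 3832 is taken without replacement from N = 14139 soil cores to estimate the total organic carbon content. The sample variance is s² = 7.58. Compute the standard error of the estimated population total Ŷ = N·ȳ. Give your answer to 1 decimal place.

536.9

Var(Ŷ) = N²·Var(ȳ) = N²·(1 − n/N)·s²/n.
f = 3832/14139 = 0.27102341; Var(ȳ) = 0.72897659·7.58/3832 = 0.0014419735.
Var(Ŷ) = 14139² · 0.0014419735 = 288266.83.
SE(Ŷ) = √(288266.83) = 536.9.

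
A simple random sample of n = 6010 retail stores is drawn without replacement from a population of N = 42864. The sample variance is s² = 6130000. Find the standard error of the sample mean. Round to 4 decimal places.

29.6134

Under SRS without replacement, Var(ȳ) = (1 − f)·s²/n with f = n/N = 6010/42864 = 0.14021090.
Var(ȳ) = (1 − 0.14021090)·6130000/6010 = 0.85978910·1019.9667 = 876.95627.
SE(ȳ) = √(876.95627) = 29.6134.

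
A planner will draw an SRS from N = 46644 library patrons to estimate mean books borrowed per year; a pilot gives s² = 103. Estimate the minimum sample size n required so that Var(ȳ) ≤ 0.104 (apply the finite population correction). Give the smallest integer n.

Without fpc, n₀ = s²/D = 103/0.104 = 990.3846.
With fpc, (1 − n/N)·s²/n ≤ D requires n ≥ n₀/(1 + n₀/N) = 990.3846/(1 + 990.3846/46644) = 969.7931.
Rounding up, n = 970.

970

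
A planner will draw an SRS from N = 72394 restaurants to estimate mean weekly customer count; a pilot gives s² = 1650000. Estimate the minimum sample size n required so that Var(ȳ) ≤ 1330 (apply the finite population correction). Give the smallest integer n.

Without fpc, n₀ = s²/D = 1650000/1330 = 1240.6015.
With fpc, (1 − n/N)·s²/n ≤ D requires n ≥ n₀/(1 + n₀/N) = 1240.6015/(1 + 1240.6015/72394) = 1219.6997.
Rounding up, n = 1220.

1220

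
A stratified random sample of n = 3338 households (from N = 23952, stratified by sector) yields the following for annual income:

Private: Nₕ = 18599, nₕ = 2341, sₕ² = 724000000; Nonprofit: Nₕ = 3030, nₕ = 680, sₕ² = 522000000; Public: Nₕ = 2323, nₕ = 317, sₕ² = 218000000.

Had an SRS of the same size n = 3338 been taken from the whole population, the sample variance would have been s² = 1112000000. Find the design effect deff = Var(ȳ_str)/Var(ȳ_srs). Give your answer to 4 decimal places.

Var(ȳ_str) = Σ Wₕ²(1−fₕ)sₕ²/nₕ with Wₕ = Nₕ/23952:
  Private: (18599/23952)²·(1−2341/18599)·724000000/2341 = 163008.52
  Nonprofit: (3030/23952)²·(1−680/3030)·522000000/680 = 9527.7097
  Public: (2323/23952)²·(1−317/2323)·218000000/317 = 5585.9083
  → Var(ȳ_str) = 178122.14.
Var(ȳ_srs) = (1 − 3338/23952)·1112000000/3338 = 286707.43.
deff = 178122.14 / 286707.43 = 0.6213.

0.6213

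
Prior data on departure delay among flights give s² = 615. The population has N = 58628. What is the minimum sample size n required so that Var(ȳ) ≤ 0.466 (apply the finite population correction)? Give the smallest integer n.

Without fpc, n₀ = s²/D = 615/0.466 = 1319.7425.
With fpc, (1 − n/N)·s²/n ≤ D requires n ≥ n₀/(1 + n₀/N) = 1319.7425/(1 + 1319.7425/58628) = 1290.6885.
Rounding up, n = 1291.

1291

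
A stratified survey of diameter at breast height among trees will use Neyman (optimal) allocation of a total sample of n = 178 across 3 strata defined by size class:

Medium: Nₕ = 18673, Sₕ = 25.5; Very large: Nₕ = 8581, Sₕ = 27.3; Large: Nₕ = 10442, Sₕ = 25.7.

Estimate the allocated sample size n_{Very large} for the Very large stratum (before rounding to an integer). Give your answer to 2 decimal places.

Neyman allocation: nₕ = n·NₕSₕ / Σⱼ NⱼSⱼ.
Σ NⱼSⱼ = 18673·25.5 + 8581·27.3 + 10442·25.7 = 978782.2.
n_{Very large} = 178·8581·27.3 / 978782.2 = 42.60.

42.60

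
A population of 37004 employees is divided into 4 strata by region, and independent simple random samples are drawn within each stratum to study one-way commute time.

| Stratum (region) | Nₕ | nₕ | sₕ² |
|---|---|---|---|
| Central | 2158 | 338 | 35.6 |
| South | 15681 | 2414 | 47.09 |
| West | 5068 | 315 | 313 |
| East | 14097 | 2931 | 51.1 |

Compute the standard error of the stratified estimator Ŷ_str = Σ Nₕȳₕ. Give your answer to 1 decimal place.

Var(Ŷ_str) = Σₕ Nₕ²(1 − fₕ)sₕ²/nₕ.
Central: 2158²·(1 − 338/2158)·35.6/338 = 413672.
South: 15681²·(1 − 2414/15681)·47.09/2414 = 4.0582417 × 10^6.
West: 5068²·(1 − 315/5068)·313/315 = 2.3935263 × 10^7.
East: 14097²·(1 − 2931/14097)·51.1/2931 = 2.7442862 × 10^6.
Sum = 3.1151463 × 10^7.
SE = √(3.1151463 × 10^7) = 5581.3.

5581.3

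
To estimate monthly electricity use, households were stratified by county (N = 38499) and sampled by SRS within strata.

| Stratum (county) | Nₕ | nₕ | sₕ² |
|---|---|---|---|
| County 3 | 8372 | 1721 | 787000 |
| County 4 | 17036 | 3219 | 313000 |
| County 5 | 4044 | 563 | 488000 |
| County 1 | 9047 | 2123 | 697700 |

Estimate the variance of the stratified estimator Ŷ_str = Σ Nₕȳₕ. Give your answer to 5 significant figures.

Var(Ŷ_str) = Σₕ Nₕ²(1 − fₕ)sₕ²/nₕ.
County 3: 8372²·(1 − 1721/8372)·787000/1721 = 2.5463027 × 10^10.
County 4: 17036²·(1 − 3219/17036)·313000/3219 = 2.2887837 × 10^10.
County 5: 4044²·(1 − 563/4044)·488000/563 = 1.2201876 × 10^10.
County 1: 9047²·(1 − 2123/9047)·697700/2123 = 2.0586399 × 10^10.
Sum = 8.1139139 × 10^10.

8.1139 × 10^10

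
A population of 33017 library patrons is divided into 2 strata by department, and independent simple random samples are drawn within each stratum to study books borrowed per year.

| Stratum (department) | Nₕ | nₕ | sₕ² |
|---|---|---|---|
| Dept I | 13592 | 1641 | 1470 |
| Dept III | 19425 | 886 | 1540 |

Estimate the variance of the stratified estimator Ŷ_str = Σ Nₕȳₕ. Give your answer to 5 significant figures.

Var(Ŷ_str) = Σₕ Nₕ²(1 − fₕ)sₕ²/nₕ.
Dept I: 13592²·(1 − 1641/13592)·1470/1641 = 1.4551118 × 10^8.
Dept III: 19425²·(1 − 886/19425)·1540/886 = 6.2594234 × 10^8.
Sum = 7.7145352 × 10^8.

7.7145 × 10^8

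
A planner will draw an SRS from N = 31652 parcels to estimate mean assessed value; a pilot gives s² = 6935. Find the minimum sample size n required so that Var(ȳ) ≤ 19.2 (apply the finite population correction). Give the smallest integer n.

Without fpc, n₀ = s²/D = 6935/19.2 = 361.1979.
With fpc, (1 − n/N)·s²/n ≤ D requires n ≥ n₀/(1 + n₀/N) = 361.1979/(1 + 361.1979/31652) = 357.1226.
Rounding up, n = 358.

358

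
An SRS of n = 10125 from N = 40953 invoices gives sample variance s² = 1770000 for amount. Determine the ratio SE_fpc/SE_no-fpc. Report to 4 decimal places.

f = n/N = 10125/40953 = 0.24723463.
SE_no-fpc = √(s²/n) = 13.221755; SE_fpc = √((1−f)s²/n) = 11.471466.
Ratio = √(1−f) = 0.86762052.

0.8676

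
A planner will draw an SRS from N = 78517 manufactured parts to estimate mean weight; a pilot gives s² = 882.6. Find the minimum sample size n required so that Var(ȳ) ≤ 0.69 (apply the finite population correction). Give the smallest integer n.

Without fpc, n₀ = s²/D = 882.6/0.69 = 1279.1304.
With fpc, (1 − n/N)·s²/n ≤ D requires n ≥ n₀/(1 + n₀/N) = 1279.1304/(1 + 1279.1304/78517) = 1258.6260.
Rounding up, n = 1259.

1259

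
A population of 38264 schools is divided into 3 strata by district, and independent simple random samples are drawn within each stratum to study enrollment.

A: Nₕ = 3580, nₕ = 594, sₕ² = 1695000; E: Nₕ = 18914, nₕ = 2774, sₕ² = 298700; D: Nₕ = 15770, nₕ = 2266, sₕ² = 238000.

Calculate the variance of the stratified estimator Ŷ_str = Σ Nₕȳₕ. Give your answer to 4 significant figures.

Var(Ŷ_str) = Σₕ Nₕ²(1 − fₕ)sₕ²/nₕ.
A: 3580²·(1 − 594/3580)·1695000/594 = 3.0503951 × 10^10.
E: 18914²·(1 − 2774/18914)·298700/2774 = 3.2871209 × 10^10.
D: 15770²·(1 − 2266/15770)·238000/2266 = 2.2367177 × 10^10.
Sum = 8.5742337 × 10^10.

8.574 × 10^10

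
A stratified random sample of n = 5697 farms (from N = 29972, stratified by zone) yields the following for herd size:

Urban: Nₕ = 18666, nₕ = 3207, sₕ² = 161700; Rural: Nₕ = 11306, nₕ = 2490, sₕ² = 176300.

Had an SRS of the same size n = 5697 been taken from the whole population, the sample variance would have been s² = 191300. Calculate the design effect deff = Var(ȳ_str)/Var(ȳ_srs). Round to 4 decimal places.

0.8844

Var(ȳ_str) = Σ Wₕ²(1−fₕ)sₕ²/nₕ with Wₕ = Nₕ/29972:
  Urban: (18666/29972)²·(1−3207/18666)·161700/3207 = 16.196168
  Rural: (11306/29972)²·(1−2490/11306)·176300/2490 = 7.8560109
  → Var(ȳ_str) = 24.052179.
Var(ȳ_srs) = (1 − 5697/29972)·191300/5697 = 27.196453.
deff = 24.052179 / 27.196453 = 0.8844.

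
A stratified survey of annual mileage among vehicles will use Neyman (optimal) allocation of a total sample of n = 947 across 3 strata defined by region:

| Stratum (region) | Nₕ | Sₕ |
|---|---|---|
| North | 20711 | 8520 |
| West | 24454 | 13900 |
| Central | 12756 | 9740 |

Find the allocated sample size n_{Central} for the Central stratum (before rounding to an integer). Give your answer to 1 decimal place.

Neyman allocation: nₕ = n·NₕSₕ / Σⱼ NⱼSⱼ.
Σ NⱼSⱼ = 20711·8520 + 24454·13900 + 12756·9740 = 6.4061176 × 10^8.
n_{Central} = 947·12756·9740 / (6.4061176 × 10^8) = 183.7.

183.7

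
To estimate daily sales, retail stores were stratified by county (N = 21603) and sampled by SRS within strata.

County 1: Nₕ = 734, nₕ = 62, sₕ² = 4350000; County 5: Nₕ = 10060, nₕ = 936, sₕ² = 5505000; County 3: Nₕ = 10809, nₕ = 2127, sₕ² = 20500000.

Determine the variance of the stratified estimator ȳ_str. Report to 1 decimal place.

3168.9

Var(ȳ_str) = Σₕ Wₕ²(1 − fₕ)sₕ²/nₕ with Wₕ = Nₕ/N, N = 21603.
County 1: Wₕ = 0.03397676; term = 0.03397676²·(1 − 0.08446866)·4350000/62 = 74.154032.
County 5: Wₕ = 0.46567606; term = 0.46567606²·(1 − 0.09304175)·5505000/936 = 1156.7423.
County 3: Wₕ = 0.50034717; term = 0.50034717²·(1 − 0.19678046)·20500000/2127 = 1938.0436.
Sum = 3168.9399.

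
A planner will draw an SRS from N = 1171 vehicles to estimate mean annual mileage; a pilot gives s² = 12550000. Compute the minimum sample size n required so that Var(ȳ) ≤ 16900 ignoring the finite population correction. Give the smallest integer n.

Without fpc, n₀ = s²/D = 12550000/16900 = 742.6036.
Rounding up, n = 743.

743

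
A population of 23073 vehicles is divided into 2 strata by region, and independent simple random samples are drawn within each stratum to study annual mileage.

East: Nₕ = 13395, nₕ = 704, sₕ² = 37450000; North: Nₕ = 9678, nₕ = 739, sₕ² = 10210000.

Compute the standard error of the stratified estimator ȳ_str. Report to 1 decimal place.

138.7

Var(ȳ_str) = Σₕ Wₕ²(1 − fₕ)sₕ²/nₕ with Wₕ = Nₕ/N, N = 23073.
East: Wₕ = 0.58054869; term = 0.58054869²·(1 − 0.05255692)·37450000/704 = 16986.723.
North: Wₕ = 0.41945131; term = 0.41945131²·(1 − 0.07635875)·10210000/739 = 2245.1622.
Sum = 19231.885.
SE = √(19231.885) = 138.7.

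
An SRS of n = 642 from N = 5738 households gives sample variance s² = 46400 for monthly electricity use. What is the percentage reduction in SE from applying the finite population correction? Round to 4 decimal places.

5.7602

f = n/N = 642/5738 = 0.11188567.
SE_no-fpc = √(s²/n) = 8.5014201; SE_fpc = √((1−f)s²/n) = 8.0117228.
Ratio = √(1−f) = 0.94239818. Reduction = 100·(1 − 0.94239818) = 5.7602%.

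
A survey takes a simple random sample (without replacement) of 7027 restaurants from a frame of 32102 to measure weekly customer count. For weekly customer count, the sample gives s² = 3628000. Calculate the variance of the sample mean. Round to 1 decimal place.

403.3

Under SRS without replacement, Var(ȳ) = (1 − f)·s²/n with f = n/N = 7027/32102 = 0.21889602.
Var(ȳ) = (1 − 0.21889602)·3628000/7027 = 0.78110398·516.29429 = 403.27953.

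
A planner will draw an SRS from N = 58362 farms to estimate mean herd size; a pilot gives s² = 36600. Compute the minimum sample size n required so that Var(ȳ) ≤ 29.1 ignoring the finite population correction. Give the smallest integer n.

Without fpc, n₀ = s²/D = 36600/29.1 = 1257.7320.
Rounding up, n = 1258.

1258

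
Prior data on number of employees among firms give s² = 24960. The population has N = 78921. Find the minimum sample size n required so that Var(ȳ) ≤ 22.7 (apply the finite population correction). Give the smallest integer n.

1085

Without fpc, n₀ = s²/D = 24960/22.7 = 1099.5595.
With fpc, (1 − n/N)·s²/n ≤ D requires n ≥ n₀/(1 + n₀/N) = 1099.5595/(1 + 1099.5595/78921) = 1084.4505.
Rounding up, n = 1085.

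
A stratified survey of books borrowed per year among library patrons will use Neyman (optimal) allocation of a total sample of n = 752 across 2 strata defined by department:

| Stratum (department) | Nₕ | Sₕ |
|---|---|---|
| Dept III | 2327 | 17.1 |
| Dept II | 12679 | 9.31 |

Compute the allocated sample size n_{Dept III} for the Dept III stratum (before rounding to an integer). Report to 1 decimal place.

189.6

Neyman allocation: nₕ = n·NₕSₕ / Σⱼ NⱼSⱼ.
Σ NⱼSⱼ = 2327·17.1 + 12679·9.31 = 157833.19.
n_{Dept III} = 752·2327·17.1 / 157833.19 = 189.6.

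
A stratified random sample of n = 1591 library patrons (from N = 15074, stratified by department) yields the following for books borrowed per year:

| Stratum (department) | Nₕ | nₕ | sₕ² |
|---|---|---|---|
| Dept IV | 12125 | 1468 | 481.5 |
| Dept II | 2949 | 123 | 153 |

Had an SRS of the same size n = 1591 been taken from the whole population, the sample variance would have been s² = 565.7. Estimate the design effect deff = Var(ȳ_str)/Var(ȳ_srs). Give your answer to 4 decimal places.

Var(ȳ_str) = Σ Wₕ²(1−fₕ)sₕ²/nₕ with Wₕ = Nₕ/15074:
  Dept IV: (12125/15074)²·(1−1468/12125)·481.5/1468 = 0.18652194
  Dept II: (2949/15074)²·(1−123/2949)·153/123 = 0.0456222
  → Var(ȳ_str) = 0.23214414.
Var(ȳ_srs) = (1 − 1591/15074)·565.7/1591 = 0.31803435.
deff = 0.23214414 / 0.31803435 = 0.7299.

0.7299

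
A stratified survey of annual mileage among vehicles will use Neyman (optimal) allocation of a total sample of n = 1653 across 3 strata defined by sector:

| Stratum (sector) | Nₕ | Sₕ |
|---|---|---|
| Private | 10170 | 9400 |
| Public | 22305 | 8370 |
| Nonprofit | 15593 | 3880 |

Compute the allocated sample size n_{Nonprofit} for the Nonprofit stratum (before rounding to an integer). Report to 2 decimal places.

291.75

Neyman allocation: nₕ = n·NₕSₕ / Σⱼ NⱼSⱼ.
Σ NⱼSⱼ = 10170·9400 + 22305·8370 + 15593·3880 = 3.4279169 × 10^8.
n_{Nonprofit} = 1653·15593·3880 / (3.4279169 × 10^8) = 291.75.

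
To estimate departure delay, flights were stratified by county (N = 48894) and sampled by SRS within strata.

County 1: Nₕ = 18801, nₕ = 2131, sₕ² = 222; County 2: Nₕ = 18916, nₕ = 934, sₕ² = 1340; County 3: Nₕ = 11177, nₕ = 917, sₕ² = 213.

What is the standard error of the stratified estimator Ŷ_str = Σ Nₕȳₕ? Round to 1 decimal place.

Var(Ŷ_str) = Σₕ Nₕ²(1 − fₕ)sₕ²/nₕ.
County 1: 18801²·(1 − 2131/18801)·222/2131 = 3.2650217 × 10^7.
County 2: 18916²·(1 − 934/18916)·1340/934 = 4.8800607 × 10^8.
County 3: 11177²·(1 − 917/11177)·213/917 = 2.6636851 × 10^7.
Sum = 5.4729314 × 10^8.
SE = √(5.4729314 × 10^8) = 23394.3.

23394.3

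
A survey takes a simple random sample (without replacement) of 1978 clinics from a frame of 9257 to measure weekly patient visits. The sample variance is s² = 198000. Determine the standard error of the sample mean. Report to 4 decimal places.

8.8720

Under SRS without replacement, Var(ȳ) = (1 − f)·s²/n with f = n/N = 1978/9257 = 0.21367614.
Var(ȳ) = (1 − 0.21367614)·198000/1978 = 0.78632386·100.10111 = 78.711893.
SE(ȳ) = √(78.711893) = 8.8720.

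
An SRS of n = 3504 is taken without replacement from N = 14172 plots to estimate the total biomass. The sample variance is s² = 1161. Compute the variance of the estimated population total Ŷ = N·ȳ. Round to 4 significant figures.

5.009 × 10^7

Var(Ŷ) = N²·Var(ȳ) = N²·(1 − n/N)·s²/n.
f = 3504/14172 = 0.24724809; Var(ȳ) = 0.75275191·1161/3504 = 0.24941352.
Var(Ŷ) = 14172² · 0.24941352 = 5.0093604 × 10^7.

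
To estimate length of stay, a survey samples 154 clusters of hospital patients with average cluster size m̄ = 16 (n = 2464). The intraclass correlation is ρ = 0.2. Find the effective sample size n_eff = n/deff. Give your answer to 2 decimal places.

616.00

deff = 1 + (16 − 1)·0.2 = 1 + 3 = 4.
n_eff = 2464 / 4 = 616.00.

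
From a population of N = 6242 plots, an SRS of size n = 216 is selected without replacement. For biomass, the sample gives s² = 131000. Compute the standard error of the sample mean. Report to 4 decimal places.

24.1970

Under SRS without replacement, Var(ȳ) = (1 − f)·s²/n with f = n/N = 216/6242 = 0.03460429.
Var(ȳ) = (1 − 0.03460429)·131000/216 = 0.96539571·606.48148 = 585.49462.
SE(ȳ) = √(585.49462) = 24.1970.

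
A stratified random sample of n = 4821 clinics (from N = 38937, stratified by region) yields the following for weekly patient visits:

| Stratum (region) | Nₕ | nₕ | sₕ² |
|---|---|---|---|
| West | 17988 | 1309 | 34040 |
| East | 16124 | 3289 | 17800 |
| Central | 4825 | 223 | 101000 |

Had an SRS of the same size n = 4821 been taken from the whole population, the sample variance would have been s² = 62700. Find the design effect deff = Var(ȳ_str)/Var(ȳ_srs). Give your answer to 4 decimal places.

1.0985

Var(ȳ_str) = Σ Wₕ²(1−fₕ)sₕ²/nₕ with Wₕ = Nₕ/38937:
  West: (17988/38937)²·(1−1309/17988)·34040/1309 = 5.1460952
  East: (16124/38937)²·(1−3289/16124)·17800/3289 = 0.73875395
  Central: (4825/38937)²·(1−223/4825)·101000/223 = 6.633389
  → Var(ȳ_str) = 12.518238.
Var(ȳ_srs) = (1 − 4821/38937)·62700/4821 = 11.395307.
deff = 12.518238 / 11.395307 = 1.0985.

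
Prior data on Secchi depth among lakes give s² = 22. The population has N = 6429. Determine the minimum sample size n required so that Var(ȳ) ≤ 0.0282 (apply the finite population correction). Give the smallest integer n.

696

Without fpc, n₀ = s²/D = 22/0.0282 = 780.1418.
With fpc, (1 − n/N)·s²/n ≤ D requires n ≥ n₀/(1 + n₀/N) = 780.1418/(1 + 780.1418/6429) = 695.7183.
Rounding up, n = 696.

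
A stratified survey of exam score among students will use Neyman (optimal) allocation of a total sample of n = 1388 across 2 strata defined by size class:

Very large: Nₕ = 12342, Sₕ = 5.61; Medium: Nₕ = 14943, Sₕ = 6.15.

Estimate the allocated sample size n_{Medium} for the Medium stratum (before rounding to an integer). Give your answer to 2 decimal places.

791.60

Neyman allocation: nₕ = n·NₕSₕ / Σⱼ NⱼSⱼ.
Σ NⱼSⱼ = 12342·5.61 + 14943·6.15 = 161138.07.
n_{Medium} = 1388·14943·6.15 / 161138.07 = 791.60.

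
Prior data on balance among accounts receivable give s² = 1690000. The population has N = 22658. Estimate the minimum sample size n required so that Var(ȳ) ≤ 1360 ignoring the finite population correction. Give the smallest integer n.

1243

Without fpc, n₀ = s²/D = 1690000/1360 = 1242.6471.
Rounding up, n = 1243.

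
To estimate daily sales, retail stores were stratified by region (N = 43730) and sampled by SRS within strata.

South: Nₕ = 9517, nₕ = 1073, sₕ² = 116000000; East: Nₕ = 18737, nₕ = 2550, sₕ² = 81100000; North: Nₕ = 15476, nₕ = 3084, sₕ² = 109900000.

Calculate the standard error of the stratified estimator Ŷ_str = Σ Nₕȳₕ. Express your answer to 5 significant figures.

5.0168 × 10^6

Var(Ŷ_str) = Σₕ Nₕ²(1 − fₕ)sₕ²/nₕ.
South: 9517²·(1 − 1073/9517)·116000000/1073 = 8.6877349 × 10^12.
East: 18737²·(1 − 2550/18737)·81100000/2550 = 9.6459964 × 10^12.
North: 15476²·(1 − 3084/15476)·109900000/3084 = 6.8341334 × 10^12.
Sum = 2.5167865 × 10^13.
SE = √(2.5167865 × 10^13) = 5.0168 × 10^6.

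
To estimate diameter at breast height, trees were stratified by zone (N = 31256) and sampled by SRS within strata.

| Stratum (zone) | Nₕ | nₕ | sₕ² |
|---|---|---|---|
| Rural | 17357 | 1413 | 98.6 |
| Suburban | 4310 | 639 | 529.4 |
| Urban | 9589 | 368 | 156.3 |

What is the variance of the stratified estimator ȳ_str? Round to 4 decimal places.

Var(ȳ_str) = Σₕ Wₕ²(1 − fₕ)sₕ²/nₕ with Wₕ = Nₕ/N, N = 31256.
Rural: Wₕ = 0.55531738; term = 0.55531738²·(1 − 0.08140808)·98.6/1413 = 0.019766961.
Suburban: Wₕ = 0.13789352; term = 0.13789352²·(1 − 0.14825986)·529.4/639 = 0.013417696.
Urban: Wₕ = 0.30678910; term = 0.30678910²·(1 − 0.03837731)·156.3/368 = 0.038441091.
Sum = 0.071625748.

0.0716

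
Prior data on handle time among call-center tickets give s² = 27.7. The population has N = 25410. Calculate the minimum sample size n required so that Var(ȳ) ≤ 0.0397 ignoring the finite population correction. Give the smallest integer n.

Without fpc, n₀ = s²/D = 27.7/0.0397 = 697.7330.
Rounding up, n = 698.

698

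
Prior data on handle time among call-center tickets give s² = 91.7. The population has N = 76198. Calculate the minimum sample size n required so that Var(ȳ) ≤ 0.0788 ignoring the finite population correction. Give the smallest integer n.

Without fpc, n₀ = s²/D = 91.7/0.0788 = 1163.7056.
Rounding up, n = 1164.

1164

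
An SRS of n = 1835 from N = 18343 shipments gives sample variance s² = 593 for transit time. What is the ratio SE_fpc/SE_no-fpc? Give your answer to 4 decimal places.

f = n/N = 1835/18343 = 0.10003816.
SE_no-fpc = √(s²/n) = 0.56847231; SE_fpc = √((1−f)s²/n) = 0.53928875.
Ratio = √(1−f) = 0.94866318.

0.9487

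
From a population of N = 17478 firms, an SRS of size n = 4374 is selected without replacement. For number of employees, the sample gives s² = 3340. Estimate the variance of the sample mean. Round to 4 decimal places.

0.5725

Under SRS without replacement, Var(ȳ) = (1 − f)·s²/n with f = n/N = 4374/17478 = 0.25025747.
Var(ȳ) = (1 − 0.25025747)·3340/4374 = 0.74974253·0.76360311 = 0.57250573.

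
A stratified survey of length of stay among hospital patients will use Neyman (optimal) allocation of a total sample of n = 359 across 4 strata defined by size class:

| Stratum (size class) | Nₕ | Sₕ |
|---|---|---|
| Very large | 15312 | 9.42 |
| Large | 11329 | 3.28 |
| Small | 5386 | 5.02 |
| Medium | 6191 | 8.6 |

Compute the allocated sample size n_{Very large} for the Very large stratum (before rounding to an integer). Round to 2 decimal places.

197.88

Neyman allocation: nₕ = n·NₕSₕ / Σⱼ NⱼSⱼ.
Σ NⱼSⱼ = 15312·9.42 + 11329·3.28 + 5386·5.02 + 6191·8.6 = 261678.48.
n_{Very large} = 359·15312·9.42 / 261678.48 = 197.88.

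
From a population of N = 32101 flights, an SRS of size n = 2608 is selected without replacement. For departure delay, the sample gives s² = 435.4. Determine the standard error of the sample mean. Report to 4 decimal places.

Under SRS without replacement, Var(ȳ) = (1 − f)·s²/n with f = n/N = 2608/32101 = 0.08124357.
Var(ȳ) = (1 − 0.08124357)·435.4/2608 = 0.91875643·0.16694785 = 0.15338441.
SE(ȳ) = √(0.15338441) = 0.3916.

0.3916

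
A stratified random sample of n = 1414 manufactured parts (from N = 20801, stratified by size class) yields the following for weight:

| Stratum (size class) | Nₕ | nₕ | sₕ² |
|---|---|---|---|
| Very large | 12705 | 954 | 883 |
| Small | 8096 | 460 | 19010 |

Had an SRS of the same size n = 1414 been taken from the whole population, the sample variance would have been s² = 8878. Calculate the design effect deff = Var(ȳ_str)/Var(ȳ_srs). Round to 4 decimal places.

Var(ȳ_str) = Σ Wₕ²(1−fₕ)sₕ²/nₕ with Wₕ = Nₕ/20801:
  Very large: (12705/20801)²·(1−954/12705)·883/954 = 0.31936947
  Small: (8096/20801)²·(1−460/8096)·19010/460 = 5.9046244
  → Var(ȳ_str) = 6.2239939.
Var(ȳ_srs) = (1 − 1414/20801)·8878/1414 = 5.8518357.
deff = 6.2239939 / 5.8518357 = 1.0636.

1.0636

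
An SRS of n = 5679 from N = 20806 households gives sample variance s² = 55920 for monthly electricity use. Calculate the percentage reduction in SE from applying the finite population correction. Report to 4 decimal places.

f = n/N = 5679/20806 = 0.27295011.
SE_no-fpc = √(s²/n) = 3.1379618; SE_fpc = √((1−f)s²/n) = 2.6756528.
Ratio = √(1−f) = 0.85267221. Reduction = 100·(1 − 0.85267221) = 14.7328%.

14.7328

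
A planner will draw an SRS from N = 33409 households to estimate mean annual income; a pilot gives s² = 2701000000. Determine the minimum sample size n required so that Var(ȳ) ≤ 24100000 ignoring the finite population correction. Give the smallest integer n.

113

Without fpc, n₀ = s²/D = 2701000000/24100000 = 112.0747.
Rounding up, n = 113.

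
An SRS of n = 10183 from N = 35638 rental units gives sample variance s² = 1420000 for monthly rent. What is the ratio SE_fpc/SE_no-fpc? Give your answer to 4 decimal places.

f = n/N = 10183/35638 = 0.28573433.
SE_no-fpc = √(s²/n) = 11.808814; SE_fpc = √((1−f)s²/n) = 9.9801298.
Ratio = √(1−f) = 0.84514240.

0.8451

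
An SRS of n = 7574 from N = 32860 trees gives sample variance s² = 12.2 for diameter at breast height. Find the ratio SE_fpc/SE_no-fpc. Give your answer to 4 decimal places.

f = n/N = 7574/32860 = 0.23049300.
SE_no-fpc = √(s²/n) = 0.040134445; SE_fpc = √((1−f)s²/n) = 0.035206557.
Ratio = √(1−f) = 0.87721548.

0.8772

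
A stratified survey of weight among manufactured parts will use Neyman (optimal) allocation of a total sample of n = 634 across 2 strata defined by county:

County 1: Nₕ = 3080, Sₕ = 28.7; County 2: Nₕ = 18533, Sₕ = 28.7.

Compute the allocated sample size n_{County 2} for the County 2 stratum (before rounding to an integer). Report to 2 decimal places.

Neyman allocation: nₕ = n·NₕSₕ / Σⱼ NⱼSⱼ.
Σ NⱼSⱼ = 3080·28.7 + 18533·28.7 = 620293.1.
n_{County 2} = 634·18533·28.7 / 620293.1 = 543.65.

543.65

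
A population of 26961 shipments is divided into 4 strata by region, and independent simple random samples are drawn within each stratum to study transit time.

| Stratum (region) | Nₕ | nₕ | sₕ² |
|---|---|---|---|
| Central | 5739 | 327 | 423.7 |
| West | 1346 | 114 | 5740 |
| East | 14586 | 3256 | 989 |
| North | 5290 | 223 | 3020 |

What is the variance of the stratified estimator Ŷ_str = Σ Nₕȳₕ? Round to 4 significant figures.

Var(Ŷ_str) = Σₕ Nₕ²(1 − fₕ)sₕ²/nₕ.
Central: 5739²·(1 − 327/5739)·423.7/327 = 4.0244332 × 10^7.
West: 1346²·(1 − 114/1346)·5740/114 = 8.349545 × 10^7.
East: 14586²·(1 − 3256/14586)·989/3256 = 5.0197029 × 10^7.
North: 5290²·(1 − 223/5290)·3020/223 = 3.630017 × 10^8.
Sum = 5.3693851 × 10^8.

5.369 × 10^8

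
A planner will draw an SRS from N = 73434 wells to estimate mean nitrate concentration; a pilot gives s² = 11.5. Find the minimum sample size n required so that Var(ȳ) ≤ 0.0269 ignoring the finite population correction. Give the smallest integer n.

Without fpc, n₀ = s²/D = 11.5/0.0269 = 427.5093.
Rounding up, n = 428.

428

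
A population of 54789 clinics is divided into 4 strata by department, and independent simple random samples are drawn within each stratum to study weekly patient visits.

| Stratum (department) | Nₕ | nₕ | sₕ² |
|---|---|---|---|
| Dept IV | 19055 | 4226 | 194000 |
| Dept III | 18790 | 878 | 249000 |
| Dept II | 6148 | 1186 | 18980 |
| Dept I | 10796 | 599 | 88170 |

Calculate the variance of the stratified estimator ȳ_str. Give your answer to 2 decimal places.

Var(ȳ_str) = Σₕ Wₕ²(1 − fₕ)sₕ²/nₕ with Wₕ = Nₕ/N, N = 54789.
Dept IV: Wₕ = 0.34778879; term = 0.34778879²·(1 − 0.22177906)·194000/4226 = 4.3212193.
Dept III: Wₕ = 0.34295205; term = 0.34295205²·(1 − 0.04672698)·249000/878 = 31.797205.
Dept II: Wₕ = 0.11221231; term = 0.11221231²·(1 − 0.19290826)·18980/1186 = 0.16263552.
Dept I: Wₕ = 0.19704685; term = 0.19704685²·(1 − 0.05548351)·88170/599 = 5.3981204.
Sum = 41.67918.

41.68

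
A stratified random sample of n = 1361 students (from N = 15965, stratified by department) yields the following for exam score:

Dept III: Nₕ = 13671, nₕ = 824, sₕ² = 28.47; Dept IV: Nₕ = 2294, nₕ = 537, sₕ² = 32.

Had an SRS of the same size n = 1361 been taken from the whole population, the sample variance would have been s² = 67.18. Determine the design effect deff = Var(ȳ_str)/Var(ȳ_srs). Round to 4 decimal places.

0.5481

Var(ȳ_str) = Σ Wₕ²(1−fₕ)sₕ²/nₕ with Wₕ = Nₕ/15965:
  Dept III: (13671/15965)²·(1−824/13671)·28.47/824 = 0.023808082
  Dept IV: (2294/15965)²·(1−537/2294)·32/537 = 9.4233001 × 10^-4
  → Var(ȳ_str) = 0.024750412.
Var(ȳ_srs) = (1 − 1361/15965)·67.18/1361 = 0.045152809.
deff = 0.024750412 / 0.045152809 = 0.5481.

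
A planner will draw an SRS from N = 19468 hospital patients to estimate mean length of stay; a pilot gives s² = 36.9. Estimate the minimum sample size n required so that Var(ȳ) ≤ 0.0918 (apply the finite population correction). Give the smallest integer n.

Without fpc, n₀ = s²/D = 36.9/0.0918 = 401.9608.
With fpc, (1 − n/N)·s²/n ≤ D requires n ≥ n₀/(1 + n₀/N) = 401.9608/(1 + 401.9608/19468) = 393.8293.
Rounding up, n = 394.

394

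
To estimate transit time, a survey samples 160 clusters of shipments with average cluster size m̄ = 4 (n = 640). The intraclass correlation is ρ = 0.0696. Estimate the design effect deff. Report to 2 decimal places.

deff = 1 + (4 − 1)·0.0696 = 1 + 0.2088 = 1.2088.

1.21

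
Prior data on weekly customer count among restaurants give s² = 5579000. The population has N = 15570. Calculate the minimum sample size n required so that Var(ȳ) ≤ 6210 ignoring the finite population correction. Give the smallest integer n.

899

Without fpc, n₀ = s²/D = 5579000/6210 = 898.3897.
Rounding up, n = 899.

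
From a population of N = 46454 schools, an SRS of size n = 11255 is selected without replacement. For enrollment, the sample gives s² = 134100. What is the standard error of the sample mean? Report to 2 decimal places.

3.00

Under SRS without replacement, Var(ȳ) = (1 − f)·s²/n with f = n/N = 11255/46454 = 0.24228269.
Var(ȳ) = (1 − 0.24228269)·134100/11255 = 0.75771731·11.914705 = 9.0279779.
SE(ȳ) = √(9.0279779) = 3.00.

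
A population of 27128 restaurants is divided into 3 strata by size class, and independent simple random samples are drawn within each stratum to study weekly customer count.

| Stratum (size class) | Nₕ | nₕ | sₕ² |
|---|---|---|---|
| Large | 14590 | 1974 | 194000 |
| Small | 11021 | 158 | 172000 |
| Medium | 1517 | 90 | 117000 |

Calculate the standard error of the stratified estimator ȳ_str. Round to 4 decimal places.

14.3353

Var(ȳ_str) = Σₕ Wₕ²(1 − fₕ)sₕ²/nₕ with Wₕ = Nₕ/N, N = 27128.
Large: Wₕ = 0.53782070; term = 0.53782070²·(1 − 0.13529815)·194000/1974 = 24.580799.
Small: Wₕ = 0.40625922; term = 0.40625922²·(1 − 0.01433627)·172000/158 = 177.09512.
Medium: Wₕ = 0.05592008; term = 0.05592008²·(1 − 0.05932762)·117000/90 = 3.8239953.
Sum = 205.49991.
SE = √(205.49991) = 14.3353.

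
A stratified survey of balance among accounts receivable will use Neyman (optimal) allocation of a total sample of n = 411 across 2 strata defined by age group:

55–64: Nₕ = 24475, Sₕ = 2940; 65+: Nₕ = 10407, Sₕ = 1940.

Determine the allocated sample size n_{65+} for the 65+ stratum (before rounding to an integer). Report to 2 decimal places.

Neyman allocation: nₕ = n·NₕSₕ / Σⱼ NⱼSⱼ.
Σ NⱼSⱼ = 24475·2940 + 10407·1940 = 9.214608 × 10^7.
n_{65+} = 411·10407·1940 / (9.214608 × 10^7) = 90.05.

90.05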